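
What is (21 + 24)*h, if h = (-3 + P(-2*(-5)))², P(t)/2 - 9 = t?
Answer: 55125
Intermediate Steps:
P(t) = 18 + 2*t
h = 1225 (h = (-3 + (18 + 2*(-2*(-5))))² = (-3 + (18 + 2*10))² = (-3 + (18 + 20))² = (-3 + 38)² = 35² = 1225)
(21 + 24)*h = (21 + 24)*1225 = 45*1225 = 55125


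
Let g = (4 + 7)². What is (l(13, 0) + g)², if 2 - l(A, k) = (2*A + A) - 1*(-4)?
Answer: 6400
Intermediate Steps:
l(A, k) = -2 - 3*A (l(A, k) = 2 - ((2*A + A) - 1*(-4)) = 2 - (3*A + 4) = 2 - (4 + 3*A) = 2 + (-4 - 3*A) = -2 - 3*A)
g = 121 (g = 11² = 121)
(l(13, 0) + g)² = ((-2 - 3*13) + 121)² = ((-2 - 39) + 121)² = (-41 + 121)² = 80² = 6400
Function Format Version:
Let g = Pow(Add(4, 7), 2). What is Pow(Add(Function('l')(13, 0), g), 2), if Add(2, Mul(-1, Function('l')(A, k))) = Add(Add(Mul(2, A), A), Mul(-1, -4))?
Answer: 6400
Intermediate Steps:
Function('l')(A, k) = Add(-2, Mul(-3, A)) (Function('l')(A, k) = Add(2, Mul(-1, Add(Add(Mul(2, A), A), Mul(-1, -4)))) = Add(2, Mul(-1, Add(Mul(3, A), 4))) = Add(2, Mul(-1, Add(4, Mul(3, A)))) = Add(2, Add(-4, Mul(-3, A))) = Add(-2, Mul(-3, A)))
g = 121 (g = Pow(11, 2) = 121)
Pow(Add(Function('l')(13, 0), g), 2) = Pow(Add(Add(-2, Mul(-3, 13)), 121), 2) = Pow(Add(Add(-2, -39), 121), 2) = Pow(Add(-41, 121), 2) = Pow(80, 2) = 6400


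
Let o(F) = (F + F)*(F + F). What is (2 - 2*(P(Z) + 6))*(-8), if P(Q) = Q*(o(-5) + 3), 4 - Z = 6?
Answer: -3216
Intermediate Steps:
Z = -2 (Z = 4 - 1*6 = 4 - 6 = -2)
o(F) = 4*F**2 (o(F) = (2*F)*(2*F) = 4*F**2)
P(Q) = 103*Q (P(Q) = Q*(4*(-5)**2 + 3) = Q*(4*25 + 3) = Q*(100 + 3) = Q*103 = 103*Q)
(2 - 2*(P(Z) + 6))*(-8) = (2 - 2*(103*(-2) + 6))*(-8) = (2 - 2*(-206 + 6))*(-8) = (2 - 2*(-200))*(-8) = (2 + 400)*(-8) = 402*(-8) = -3216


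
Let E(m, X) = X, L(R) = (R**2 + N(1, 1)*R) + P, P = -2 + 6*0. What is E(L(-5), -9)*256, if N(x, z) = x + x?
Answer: -2304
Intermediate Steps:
N(x, z) = 2*x
P = -2 (P = -2 + 0 = -2)
L(R) = -2 + R**2 + 2*R (L(R) = (R**2 + (2*1)*R) - 2 = (R**2 + 2*R) - 2 = -2 + R**2 + 2*R)
E(L(-5), -9)*256 = -9*256 = -2304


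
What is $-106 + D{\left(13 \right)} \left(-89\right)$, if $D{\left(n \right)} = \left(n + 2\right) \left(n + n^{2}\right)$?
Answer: $-243076$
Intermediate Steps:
$D{\left(n \right)} = \left(2 + n\right) \left(n + n^{2}\right)$
$-106 + D{\left(13 \right)} \left(-89\right) = -106 + 13 \left(2 + 13^{2} + 3 \cdot 13\right) \left(-89\right) = -106 + 13 \left(2 + 169 + 39\right) \left(-89\right) = -106 + 13 \cdot 210 \left(-89\right) = -106 + 2730 \left(-89\right) = -106 - 242970 = -243076$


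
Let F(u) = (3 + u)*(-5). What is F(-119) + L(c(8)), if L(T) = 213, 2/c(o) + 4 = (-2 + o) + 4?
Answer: 793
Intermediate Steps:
c(o) = 2/(-2 + o) (c(o) = 2/(-4 + ((-2 + o) + 4)) = 2/(-4 + (2 + o)) = 2/(-2 + o))
F(u) = -15 - 5*u
F(-119) + L(c(8)) = (-15 - 5*(-119)) + 213 = (-15 + 595) + 213 = 580 + 213 = 793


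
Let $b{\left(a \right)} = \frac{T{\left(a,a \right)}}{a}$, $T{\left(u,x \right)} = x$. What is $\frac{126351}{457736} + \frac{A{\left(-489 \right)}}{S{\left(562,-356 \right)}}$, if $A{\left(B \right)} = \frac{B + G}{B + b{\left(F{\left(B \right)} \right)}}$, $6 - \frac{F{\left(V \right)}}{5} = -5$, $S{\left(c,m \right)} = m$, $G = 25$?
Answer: $\frac{679322407}{2485048744} \approx 0.27336$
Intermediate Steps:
$F{\left(V \right)} = 55$ ($F{\left(V \right)} = 30 - -25 = 30 + 25 = 55$)
$b{\left(a \right)} = 1$ ($b{\left(a \right)} = \frac{a}{a} = 1$)
$A{\left(B \right)} = \frac{25 + B}{1 + B}$ ($A{\left(B \right)} = \frac{B + 25}{B + 1} = \frac{25 + B}{1 + B}$)
$\frac{126351}{457736} + \frac{A{\left(-489 \right)}}{S{\left(562,-356 \right)}} = \frac{126351}{457736} + \frac{\frac{1}{1 - 489} \left(25 - 489\right)}{-356} = 126351 \cdot \frac{1}{457736} + \frac{1}{-488} \left(-464\right) \left(- \frac{1}{356}\right) = \frac{126351}{457736} + \left(- \frac{1}{488}\right) \left(-464\right) \left(- \frac{1}{356}\right) = \frac{126351}{457736} + \frac{58}{61} \left(- \frac{1}{356}\right) = \frac{126351}{457736} - \frac{29}{10858} = \frac{679322407}{2485048744}$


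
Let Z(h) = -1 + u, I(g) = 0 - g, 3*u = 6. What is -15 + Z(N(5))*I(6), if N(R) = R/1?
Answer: -21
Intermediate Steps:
u = 2 (u = (⅓)*6 = 2)
I(g) = -g
N(R) = R (N(R) = R*1 = R)
Z(h) = 1 (Z(h) = -1 + 2 = 1)
-15 + Z(N(5))*I(6) = -15 + 1*(-1*6) = -15 + 1*(-6) = -15 - 6 = -21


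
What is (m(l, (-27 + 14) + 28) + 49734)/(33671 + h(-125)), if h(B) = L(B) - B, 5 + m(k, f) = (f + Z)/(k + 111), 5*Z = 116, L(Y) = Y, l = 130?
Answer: 59923636/40573555 ≈ 1.4769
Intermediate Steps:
Z = 116/5 (Z = (⅕)*116 = 116/5 ≈ 23.200)
m(k, f) = -5 + (116/5 + f)/(111 + k) (m(k, f) = -5 + (f + 116/5)/(k + 111) = -5 + (116/5 + f)/(111 + k))
h(B) = 0 (h(B) = B - B = 0)
(m(l, (-27 + 14) + 28) + 49734)/(33671 + h(-125)) = ((-2659/5 + ((-27 + 14) + 28) - 5*130)/(111 + 130) + 49734)/(33671 + 0) = ((-2659/5 + (-13 + 28) - 650)/241 + 49734)/33671 = ((-2659/5 + 15 - 650)/241 + 49734)*(1/33671) = ((1/241)*(-5834/5) + 49734)*(1/33671) = (-5834/1205 + 49734)*(1/33671) = (59923636/1205)*(1/33671) = 59923636/40573555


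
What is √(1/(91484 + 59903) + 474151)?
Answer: √10866603888246506/151387 ≈ 688.59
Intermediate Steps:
√(1/(91484 + 59903) + 474151) = √(1/151387 + 474151) = √(71780297438/151387) = √10866603888246506/151387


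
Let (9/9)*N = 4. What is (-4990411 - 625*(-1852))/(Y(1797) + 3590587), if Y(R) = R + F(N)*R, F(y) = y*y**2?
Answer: -3832911/3707392 ≈ -1.0339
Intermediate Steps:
N = 4
F(y) = y**3
Y(R) = 65*R (Y(R) = R + 4**3*R = R + 64*R = 65*R)
(-4990411 - 625*(-1852))/(Y(1797) + 3590587) = (-4990411 - 625*(-1852))/(65*1797 + 3590587) = (-4990411 + 1157500)/(116805 + 3590587) = -3832911/3707392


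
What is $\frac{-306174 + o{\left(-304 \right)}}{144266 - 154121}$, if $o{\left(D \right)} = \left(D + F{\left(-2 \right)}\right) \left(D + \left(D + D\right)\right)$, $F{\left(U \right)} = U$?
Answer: $\frac{9034}{3285} \approx 2.7501$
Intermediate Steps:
$o{\left(D \right)} = 3 D \left(-2 + D\right)$ ($o{\left(D \right)} = \left(D - 2\right) \left(D + \left(D + D\right)\right) = \left(-2 + D\right) \left(D + 2 D\right) = \left(-2 + D\right) 3 D = 3 D \left(-2 + D\right)$)
$\frac{-306174 + o{\left(-304 \right)}}{144266 - 154121} = \frac{-306174 + 3 \left(-304\right) \left(-2 - 304\right)}{144266 - 154121} = \frac{-306174 + 3 \left(-304\right) \left(-306\right)}{-9855} = \left(-306174 + 279072\right) \left(- \frac{1}{9855}\right) = \left(-27102\right) \left(- \frac{1}{9855}\right) = \frac{9034}{3285}$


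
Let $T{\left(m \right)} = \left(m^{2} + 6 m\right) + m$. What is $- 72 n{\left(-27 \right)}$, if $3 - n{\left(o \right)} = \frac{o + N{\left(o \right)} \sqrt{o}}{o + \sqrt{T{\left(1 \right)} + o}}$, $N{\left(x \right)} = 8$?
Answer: $\frac{216 \left(- \sqrt{19} - 18 i + 8 \sqrt{3}\right)}{\sqrt{19} + 27 i} \approx -128.39 - 96.707 i$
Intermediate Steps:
$T{\left(m \right)} = m^{2} + 7 m$
$n{\left(o \right)} = 3 - \frac{o + 8 \sqrt{o}}{o + \sqrt{8 + o}}$ ($n{\left(o \right)} = 3 - \frac{o + 8 \sqrt{o}}{o + \sqrt{1 \left(7 + 1\right) + o}} = 3 - \frac{o + 8 \sqrt{o}}{o + \sqrt{1 \cdot 8 + o}} = 3 - \frac{o + 8 \sqrt{o}}{o + \sqrt{8 + o}}$)
$- 72 n{\left(-27 \right)} = - 72 \frac{- 8 \sqrt{-27} + 2 \left(-27\right) + 3 \sqrt{8 - 27}}{-27 + \sqrt{8 - 27}} = - 72 \frac{- 8 \cdot 3 i \sqrt{3} - 54 + 3 \sqrt{-19}}{-27 + \sqrt{-19}} = - 72 \frac{- 24 i \sqrt{3} - 54 + 3 i \sqrt{19}}{-27 + i \sqrt{19}} = - 72 \frac{-54 - 24 i \sqrt{3} + 3 i \sqrt{19}}{-27 + i \sqrt{19}} = - \frac{72 \left(-54 - 24 i \sqrt{3} + 3 i \sqrt{19}\right)}{-27 + i \sqrt{19}}$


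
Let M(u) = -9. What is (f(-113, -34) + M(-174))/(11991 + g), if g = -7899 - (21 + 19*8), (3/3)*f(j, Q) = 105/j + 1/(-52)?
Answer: -58457/23028044 ≈ -0.0025385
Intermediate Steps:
f(j, Q) = -1/52 + 105/j (f(j, Q) = 105/j + 1/(-52) = 105/j + 1*(-1/52) = 105/j - 1/52 = -1/52 + 105/j)
g = -8072 (g = -7899 - (21 + 152) = -7899 - 1*173 = -7899 - 173 = -8072)
(f(-113, -34) + M(-174))/(11991 + g) = ((1/52)*(5460 - 1*(-113))/(-113) - 9)/(11991 - 8072) = ((1/52)*(-1/113)*(5460 + 113) - 9)/3919 = ((1/52)*(-1/113)*5573 - 9)*(1/3919) = (-5573/5876 - 9)*(1/3919) = -58457/5876*1/3919 = -58457/23028044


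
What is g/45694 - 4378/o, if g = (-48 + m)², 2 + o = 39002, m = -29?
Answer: 708697/40501500 ≈ 0.017498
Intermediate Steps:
o = 39000 (o = -2 + 39002 = 39000)
g = 5929 (g = (-48 - 29)² = (-77)² = 5929)
g/45694 - 4378/o = 5929/45694 - 4378/39000 = 5929*(1/45694) - 4378*1/39000 = 539/4154 - 2189/19500 = 708697/40501500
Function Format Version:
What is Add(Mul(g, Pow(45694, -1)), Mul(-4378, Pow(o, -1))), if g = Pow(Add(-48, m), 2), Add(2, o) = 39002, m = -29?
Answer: Rational(708697, 40501500) ≈ 0.017498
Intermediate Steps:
o = 39000 (o = Add(-2, 39002) = 39000)
g = 5929 (g = Pow(Add(-48, -29), 2) = Pow(-77, 2) = 5929)
Add(Mul(g, Pow(45694, -1)), Mul(-4378, Pow(o, -1))) = Add(Mul(5929, Pow(45694, -1)), Mul(-4378, Pow(39000, -1))) = Add(Mul(5929, Rational(1, 45694)), Mul(-4378, Rational(1, 39000))) = Add(Rational(539, 4154), Rational(-2189, 19500)) = Rational(708697, 40501500)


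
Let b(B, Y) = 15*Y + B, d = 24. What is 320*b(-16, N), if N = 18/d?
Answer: -1520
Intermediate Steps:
N = 3/4 (N = 18/24 = 18*(1/24) = 3/4 ≈ 0.75000)
b(B, Y) = B + 15*Y
320*b(-16, N) = 320*(-16 + 15*(3/4)) = 320*(-16 + 45/4) = 320*(-19/4) = -1520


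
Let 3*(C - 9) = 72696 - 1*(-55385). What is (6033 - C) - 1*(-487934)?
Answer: 1353793/3 ≈ 4.5126e+5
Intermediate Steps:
C = 128108/3 (C = 9 + (72696 - 1*(-55385))/3 = 9 + (72696 + 55385)/3 = 9 + (⅓)*128081 = 9 + 128081/3 = 128108/3 ≈ 42703.)
(6033 - C) - 1*(-487934) = (6033 - 1*128108/3) - 1*(-487934) = (6033 - 128108/3) + 487934 = -110009/3 + 487934 = 1353793/3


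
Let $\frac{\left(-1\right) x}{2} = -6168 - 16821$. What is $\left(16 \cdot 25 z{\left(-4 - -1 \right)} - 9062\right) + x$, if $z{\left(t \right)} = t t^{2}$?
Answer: $26116$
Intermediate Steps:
$x = 45978$ ($x = - 2 \left(-6168 - 16821\right) = \left(-2\right) \left(-22989\right) = 45978$)
$z{\left(t \right)} = t^{3}$
$\left(16 \cdot 25 z{\left(-4 - -1 \right)} - 9062\right) + x = \left(16 \cdot 25 \left(-4 - -1\right)^{3} - 9062\right) + 45978 = \left(400 \left(-4 + 1\right)^{3} - 9062\right) + 45978 = \left(400 \left(-3\right)^{3} - 9062\right) + 45978 = \left(400 \left(-27\right) - 9062\right) + 45978 = \left(-10800 - 9062\right) + 45978 = -19862 + 45978 = 26116$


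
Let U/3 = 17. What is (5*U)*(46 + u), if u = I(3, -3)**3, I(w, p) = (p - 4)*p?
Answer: 2373285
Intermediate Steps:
U = 51 (U = 3*17 = 51)
I(w, p) = p*(-4 + p) (I(w, p) = (-4 + p)*p = p*(-4 + p))
u = 9261 (u = (-3*(-4 - 3))**3 = (-3*(-7))**3 = 21**3 = 9261)
(5*U)*(46 + u) = (5*51)*(46 + 9261) = 255*9307 = 2373285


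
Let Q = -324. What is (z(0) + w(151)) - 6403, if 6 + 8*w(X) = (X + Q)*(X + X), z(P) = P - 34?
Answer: -25937/2 ≈ -12969.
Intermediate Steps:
z(P) = -34 + P
w(X) = -3/4 + X*(-324 + X)/4 (w(X) = -3/4 + ((X - 324)*(X + X))/8 = -3/4 + ((-324 + X)*(2*X))/8 = -3/4 + (2*X*(-324 + X))/8 = -3/4 + X*(-324 + X)/4)
(z(0) + w(151)) - 6403 = ((-34 + 0) + (-3/4 - 81*151 + (1/4)*151**2)) - 6403 = (-34 + (-3/4 - 12231 + (1/4)*22801)) - 6403 = (-34 + (-3/4 - 12231 + 22801/4)) - 6403 = (-34 - 13063/2) - 6403 = -13131/2 - 6403 = -25937/2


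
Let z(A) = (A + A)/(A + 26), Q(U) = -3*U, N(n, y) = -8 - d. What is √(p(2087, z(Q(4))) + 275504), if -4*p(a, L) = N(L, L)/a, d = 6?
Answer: √4799906756322/4174 ≈ 524.88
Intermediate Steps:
N(n, y) = -14 (N(n, y) = -8 - 1*6 = -8 - 6 = -14)
z(A) = 2*A/(26 + A) (z(A) = (2*A)/(26 + A) = 2*A/(26 + A))
p(a, L) = 7/(2*a) (p(a, L) = -(-7)/(2*a) = 7/(2*a))
√(p(2087, z(Q(4))) + 275504) = √((7/2)/2087 + 275504) = √((7/2)*(1/2087) + 275504) = √(7/4174 + 275504) = √(1149953703/4174) = √4799906756322/4174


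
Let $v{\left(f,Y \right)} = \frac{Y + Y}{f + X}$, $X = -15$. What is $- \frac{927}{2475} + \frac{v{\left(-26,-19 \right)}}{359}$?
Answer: $- \frac{1505607}{4047725} \approx -0.37196$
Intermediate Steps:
$v{\left(f,Y \right)} = \frac{2 Y}{-15 + f}$ ($v{\left(f,Y \right)} = \frac{Y + Y}{f - 15} = \frac{2 Y}{-15 + f}$)
$- \frac{927}{2475} + \frac{v{\left(-26,-19 \right)}}{359} = - \frac{927}{2475} + \frac{2 \left(-19\right) \frac{1}{-15 - 26}}{359} = \left(-927\right) \frac{1}{2475} + 2 \left(-19\right) \frac{1}{-41} \cdot \frac{1}{359} = - \frac{103}{275} + 2 \left(-19\right) \left(- \frac{1}{41}\right) \frac{1}{359} = - \frac{103}{275} + \frac{38}{41} \cdot \frac{1}{359} = - \frac{103}{275} + \frac{38}{14719} = - \frac{1505607}{4047725}$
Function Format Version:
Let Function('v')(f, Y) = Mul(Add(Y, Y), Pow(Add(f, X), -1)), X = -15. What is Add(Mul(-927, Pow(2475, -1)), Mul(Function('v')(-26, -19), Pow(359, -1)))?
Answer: Rational(-1505607, 4047725) ≈ -0.37196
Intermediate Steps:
Function('v')(f, Y) = Mul(2, Y, Pow(Add(-15, f), -1)) (Function('v')(f, Y) = Mul(Add(Y, Y), Pow(Add(f, -15), -1)) = Mul(Mul(2, Y), Pow(Add(-15, f), -1)) = Mul(2, Y, Pow(Add(-15, f), -1)))
Add(Mul(-927, Pow(2475, -1)), Mul(Function('v')(-26, -19), Pow(359, -1))) = Add(Mul(-927, Pow(2475, -1)), Mul(Mul(2, -19, Pow(Add(-15, -26), -1)), Pow(359, -1))) = Add(Mul(-927, Rational(1, 2475)), Mul(Mul(2, -19, Pow(-41, -1)), Rational(1, 359))) = Add(Rational(-103, 275), Mul(Mul(2, -19, Rational(-1, 41)), Rational(1, 359))) = Add(Rational(-103, 275), Mul(Rational(38, 41), Rational(1, 359))) = Add(Rational(-103, 275), Rational(38, 14719)) = Rational(-1505607, 4047725)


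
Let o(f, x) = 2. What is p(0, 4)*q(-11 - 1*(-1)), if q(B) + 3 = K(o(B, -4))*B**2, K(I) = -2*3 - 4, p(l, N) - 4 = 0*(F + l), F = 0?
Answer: -4012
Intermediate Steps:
p(l, N) = 4 (p(l, N) = 4 + 0*(0 + l) = 4 + 0*l = 4 + 0 = 4)
K(I) = -10 (K(I) = -6 - 4 = -10)
q(B) = -3 - 10*B**2
p(0, 4)*q(-11 - 1*(-1)) = 4*(-3 - 10*(-11 - 1*(-1))**2) = 4*(-3 - 10*(-11 + 1)**2) = 4*(-3 - 10*(-10)**2) = 4*(-3 - 10*100) = 4*(-3 - 1000) = 4*(-1003) = -4012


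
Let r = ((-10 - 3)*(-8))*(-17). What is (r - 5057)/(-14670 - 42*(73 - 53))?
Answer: 455/1034 ≈ 0.44004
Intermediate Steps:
r = -1768 (r = -13*(-8)*(-17) = 104*(-17) = -1768)
(r - 5057)/(-14670 - 42*(73 - 53)) = (-1768 - 5057)/(-14670 - 42*(73 - 53)) = -6825/(-14670 - 42*20) = -6825/(-14670 - 840) = -6825/(-15510) = -6825*(-1/15510) = 455/1034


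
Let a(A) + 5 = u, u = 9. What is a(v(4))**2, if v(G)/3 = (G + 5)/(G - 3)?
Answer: 16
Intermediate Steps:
v(G) = 3*(5 + G)/(-3 + G) (v(G) = 3*((G + 5)/(G - 3)) = 3*((5 + G)/(-3 + G)) = 3*(5 + G)/(-3 + G))
a(A) = 4 (a(A) = -5 + 9 = 4)
a(v(4))**2 = 4**2 = 16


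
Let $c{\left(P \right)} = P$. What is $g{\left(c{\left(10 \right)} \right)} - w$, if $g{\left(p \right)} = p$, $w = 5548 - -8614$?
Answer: $-14152$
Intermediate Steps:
$w = 14162$ ($w = 5548 + 8614 = 14162$)
$g{\left(c{\left(10 \right)} \right)} - w = 10 - 14162 = -14152$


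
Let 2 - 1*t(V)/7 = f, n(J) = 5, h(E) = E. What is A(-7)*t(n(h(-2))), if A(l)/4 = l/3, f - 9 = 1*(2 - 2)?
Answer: 1372/3 ≈ 457.33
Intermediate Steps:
f = 9 (f = 9 + 1*(2 - 2) = 9 + 1*0 = 9 + 0 = 9)
t(V) = -49 (t(V) = 14 - 7*9 = 14 - 63 = -49)
A(l) = 4*l/3 (A(l) = 4*(l/3) = 4*l/3)
A(-7)*t(n(h(-2))) = ((4/3)*(-7))*(-49) = -28/3*(-49) = 1372/3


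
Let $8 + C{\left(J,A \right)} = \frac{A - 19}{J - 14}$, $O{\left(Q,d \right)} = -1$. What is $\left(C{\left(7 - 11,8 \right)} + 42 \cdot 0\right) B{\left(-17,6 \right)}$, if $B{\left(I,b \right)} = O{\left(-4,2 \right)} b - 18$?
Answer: $\frac{532}{3} \approx 177.33$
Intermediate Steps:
$C{\left(J,A \right)} = -8 + \frac{-19 + A}{-14 + J}$ ($C{\left(J,A \right)} = -8 + \frac{A - 19}{J - 14} = -8 + \frac{-19 + A}{-14 + J}$)
$B{\left(I,b \right)} = -18 - b$ ($B{\left(I,b \right)} = - b - 18 = -18 - b$)
$\left(C{\left(7 - 11,8 \right)} + 42 \cdot 0\right) B{\left(-17,6 \right)} = \left(\frac{93 + 8 - 8 \left(7 - 11\right)}{-14 + \left(7 - 11\right)} + 42 \cdot 0\right) \left(-18 - 6\right) = \left(\frac{93 + 8 - -32}{-14 - 4} + 0\right) \left(-18 - 6\right) = \left(\frac{93 + 8 + 32}{-18} + 0\right) \left(-24\right) = \left(\left(- \frac{1}{18}\right) 133 + 0\right) \left(-24\right) = \left(- \frac{133}{18} + 0\right) \left(-24\right) = \left(- \frac{133}{18}\right) \left(-24\right) = \frac{532}{3}$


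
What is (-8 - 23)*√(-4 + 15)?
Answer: -31*√11 ≈ -102.82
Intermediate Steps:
(-8 - 23)*√(-4 + 15) = -31*√11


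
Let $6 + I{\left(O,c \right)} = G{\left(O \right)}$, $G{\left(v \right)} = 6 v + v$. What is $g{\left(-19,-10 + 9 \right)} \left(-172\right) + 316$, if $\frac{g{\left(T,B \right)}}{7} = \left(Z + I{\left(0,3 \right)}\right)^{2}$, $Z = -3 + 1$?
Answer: $-76740$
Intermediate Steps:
$Z = -2$
$G{\left(v \right)} = 7 v$
$I{\left(O,c \right)} = -6 + 7 O$
$g{\left(T,B \right)} = 448$ ($g{\left(T,B \right)} = 7 \left(-2 + \left(-6 + 7 \cdot 0\right)\right)^{2} = 7 \left(-2 + \left(-6 + 0\right)\right)^{2} = 7 \left(-2 - 6\right)^{2} = 7 \left(-8\right)^{2} = 7 \cdot 64 = 448$)
$g{\left(-19,-10 + 9 \right)} \left(-172\right) + 316 = 448 \left(-172\right) + 316 = -77056 + 316 = -76740$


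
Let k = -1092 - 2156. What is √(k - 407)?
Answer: I*√3655 ≈ 60.457*I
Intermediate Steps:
k = -3248
√(k - 407) = √(-3248 - 407) = √(-3655) = I*√3655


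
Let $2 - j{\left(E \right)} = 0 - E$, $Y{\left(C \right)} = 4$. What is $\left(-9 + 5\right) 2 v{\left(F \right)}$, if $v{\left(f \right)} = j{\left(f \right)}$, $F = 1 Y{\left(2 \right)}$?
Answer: $-48$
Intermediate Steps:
$F = 4$ ($F = 1 \cdot 4 = 4$)
$j{\left(E \right)} = 2 + E$ ($j{\left(E \right)} = 2 - \left(0 - E\right) = 2 - - E = 2 + E$)
$v{\left(f \right)} = 2 + f$
$\left(-9 + 5\right) 2 v{\left(F \right)} = \left(-9 + 5\right) 2 \left(2 + 4\right) = \left(-4\right) 2 \cdot 6 = \left(-8\right) 6 = -48$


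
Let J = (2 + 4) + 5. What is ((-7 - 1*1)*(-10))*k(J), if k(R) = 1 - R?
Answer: -800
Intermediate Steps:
J = 11 (J = 6 + 5 = 11)
((-7 - 1*1)*(-10))*k(J) = ((-7 - 1*1)*(-10))*(1 - 1*11) = ((-7 - 1)*(-10))*(1 - 11) = -8*(-10)*(-10) = 80*(-10) = -800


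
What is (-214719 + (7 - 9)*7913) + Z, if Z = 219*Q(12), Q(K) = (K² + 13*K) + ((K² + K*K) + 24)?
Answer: -96517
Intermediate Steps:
Q(K) = 24 + 3*K² + 13*K (Q(K) = (K² + 13*K) + ((K² + K²) + 24) = (K² + 13*K) + (2*K² + 24) = (K² + 13*K) + (24 + 2*K²) = 24 + 3*K² + 13*K)
Z = 134028 (Z = 219*(24 + 3*12² + 13*12) = 219*(24 + 3*144 + 156) = 219*(24 + 432 + 156) = 219*612 = 134028)
(-214719 + (7 - 9)*7913) + Z = (-214719 + (7 - 9)*7913) + 134028 = (-214719 - 2*7913) + 134028 = (-214719 - 15826) + 134028 = -230545 + 134028 = -96517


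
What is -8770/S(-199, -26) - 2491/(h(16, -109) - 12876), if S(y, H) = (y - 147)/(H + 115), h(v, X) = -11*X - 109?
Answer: 4600094233/2038978 ≈ 2256.1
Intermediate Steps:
h(v, X) = -109 - 11*X
S(y, H) = (-147 + y)/(115 + H)
-8770/S(-199, -26) - 2491/(h(16, -109) - 12876) = -8770*(115 - 26)/(-147 - 199) - 2491/((-109 - 11*(-109)) - 12876) = -8770/(-346/89) - 2491/((-109 + 1199) - 12876) = -8770/((1/89)*(-346)) - 2491/(1090 - 12876) = -8770/(-346/89) - 2491/(-11786) = -8770*(-89/346) - 2491*(-1/11786) = 390265/173 + 2491/11786 = 4600094233/2038978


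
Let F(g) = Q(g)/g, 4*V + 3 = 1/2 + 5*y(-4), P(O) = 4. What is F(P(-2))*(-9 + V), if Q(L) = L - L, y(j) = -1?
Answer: 0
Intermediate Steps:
Q(L) = 0
V = -15/8 (V = -3/4 + (1/2 + 5*(-1))/4 = -3/4 + (1/2 - 5)/4 = -3/4 + (1/4)*(-9/2) = -3/4 - 9/8 = -15/8 ≈ -1.8750)
F(g) = 0 (F(g) = 0/g = 0)
F(P(-2))*(-9 + V) = 0*(-9 - 15/8) = 0*(-87/8) = 0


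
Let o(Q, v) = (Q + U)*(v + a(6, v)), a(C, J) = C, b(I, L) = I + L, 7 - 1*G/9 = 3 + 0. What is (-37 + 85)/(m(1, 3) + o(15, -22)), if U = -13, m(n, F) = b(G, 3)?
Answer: 48/7 ≈ 6.8571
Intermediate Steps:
G = 36 (G = 63 - 9*(3 + 0) = 63 - 9*3 = 63 - 27 = 36)
m(n, F) = 39 (m(n, F) = 36 + 3 = 39)
o(Q, v) = (-13 + Q)*(6 + v) (o(Q, v) = (Q - 13)*(v + 6) = (-13 + Q)*(6 + v))
(-37 + 85)/(m(1, 3) + o(15, -22)) = (-37 + 85)/(39 + (-78 - 13*(-22) + 6*15 + 15*(-22))) = 48/(39 + (-78 + 286 + 90 - 330)) = 48/(39 - 32) = 48/7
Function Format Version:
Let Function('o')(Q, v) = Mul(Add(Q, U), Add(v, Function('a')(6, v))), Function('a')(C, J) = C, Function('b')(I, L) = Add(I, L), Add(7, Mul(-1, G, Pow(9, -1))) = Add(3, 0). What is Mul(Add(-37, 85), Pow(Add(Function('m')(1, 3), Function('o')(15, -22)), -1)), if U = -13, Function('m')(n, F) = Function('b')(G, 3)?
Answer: Rational(48, 7) ≈ 6.8571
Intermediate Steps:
G = 36 (G = Add(63, Mul(-9, Add(3, 0))) = Add(63, Mul(-9, 3)) = Add(63, -27) = 36)
Function('m')(n, F) = 39 (Function('m')(n, F) = Add(36, 3) = 39)
Function('o')(Q, v) = Mul(Add(-13, Q), Add(6, v)) (Function('o')(Q, v) = Mul(Add(Q, -13), Add(v, 6)) = Mul(Add(-13, Q), Add(6, v)))
Mul(Add(-37, 85), Pow(Add(Function('m')(1, 3), Function('o')(15, -22)), -1)) = Mul(Add(-37, 85), Pow(Add(39, Add(-78, Mul(-13, -22), Mul(6, 15), Mul(15, -22))), -1)) = Mul(48, Pow(Add(39, Add(-78, 286, 90, -330)), -1)) = Mul(48, Pow(Add(39, -32), -1)) = Mul(48, Pow(7, -1)) = Mul(48, Rational(1, 7)) = Rational(48, 7)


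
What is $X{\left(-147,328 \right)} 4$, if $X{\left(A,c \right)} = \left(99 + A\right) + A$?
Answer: $-780$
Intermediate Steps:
$X{\left(A,c \right)} = 99 + 2 A$
$X{\left(-147,328 \right)} 4 = \left(99 + 2 \left(-147\right)\right) 4 = \left(99 - 294\right) 4 = \left(-195\right) 4 = -780$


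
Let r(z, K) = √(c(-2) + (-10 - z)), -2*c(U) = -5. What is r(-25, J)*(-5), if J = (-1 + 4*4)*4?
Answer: -5*√70/2 ≈ -20.917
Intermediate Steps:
c(U) = 5/2 (c(U) = -½*(-5) = 5/2)
J = 60 (J = (-1 + 16)*4 = 15*4 = 60)
r(z, K) = √(-15/2 - z) (r(z, K) = √(5/2 + (-10 - z)) = √(-15/2 - z))
r(-25, J)*(-5) = (√(-30 - 4*(-25))/2)*(-5) = (√(-30 + 100)/2)*(-5) = (√70/2)*(-5) = -5*√70/2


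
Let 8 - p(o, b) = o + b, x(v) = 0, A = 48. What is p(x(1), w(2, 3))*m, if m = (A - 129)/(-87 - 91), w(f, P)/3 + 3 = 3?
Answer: 324/89 ≈ 3.6404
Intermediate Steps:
w(f, P) = 0 (w(f, P) = -9 + 3*3 = -9 + 9 = 0)
p(o, b) = 8 - b - o (p(o, b) = 8 - (o + b) = 8 - (b + o) = 8 + (-b - o) = 8 - b - o)
m = 81/178 (m = (48 - 129)/(-87 - 91) = -81/(-178) = -81*(-1/178) = 81/178 ≈ 0.45506)
p(x(1), w(2, 3))*m = (8 - 1*0 - 1*0)*(81/178) = (8 + 0 + 0)*(81/178) = 8*(81/178) = 324/89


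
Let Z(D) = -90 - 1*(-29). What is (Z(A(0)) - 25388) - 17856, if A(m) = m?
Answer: -43305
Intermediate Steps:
Z(D) = -61 (Z(D) = -90 + 29 = -61)
(Z(A(0)) - 25388) - 17856 = (-61 - 25388) - 17856 = -25449 - 17856 = -43305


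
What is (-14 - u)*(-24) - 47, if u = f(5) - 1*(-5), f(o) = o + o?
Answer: 649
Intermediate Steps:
f(o) = 2*o
u = 15 (u = 2*5 - 1*(-5) = 10 + 5 = 15)
(-14 - u)*(-24) - 47 = (-14 - 1*15)*(-24) - 47 = (-14 - 15)*(-24) - 47 = -29*(-24) - 47 = 696 - 47 = 649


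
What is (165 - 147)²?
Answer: 324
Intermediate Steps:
(165 - 147)² = 18² = 324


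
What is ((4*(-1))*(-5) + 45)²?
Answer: 4225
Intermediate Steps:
((4*(-1))*(-5) + 45)² = (-4*(-5) + 45)² = (20 + 45)² = 65² = 4225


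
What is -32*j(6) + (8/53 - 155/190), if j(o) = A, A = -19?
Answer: 1223173/2014 ≈ 607.33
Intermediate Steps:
j(o) = -19
-32*j(6) + (8/53 - 155/190) = -32*(-19) + (8/53 - 155/190) = 608 + (8*(1/53) - 155*1/190) = 608 + (8/53 - 31/38) = 608 - 1339/2014 = 1223173/2014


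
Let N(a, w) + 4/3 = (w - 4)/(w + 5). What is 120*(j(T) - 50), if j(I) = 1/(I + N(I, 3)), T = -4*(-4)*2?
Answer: -4395120/733 ≈ -5996.1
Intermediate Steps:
T = 32 (T = 16*2 = 32)
N(a, w) = -4/3 + (-4 + w)/(5 + w) (N(a, w) = -4/3 + (w - 4)/(w + 5) = -4/3 + (-4 + w)/(5 + w))
j(I) = 1/(-35/24 + I) (j(I) = 1/(I + (-32 - 1*3)/(3*(5 + 3))) = 1/(I + (1/3)*(-32 - 3)/8) = 1/(I + (1/3)*(1/8)*(-35)) = 1/(I - 35/24) = 1/(-35/24 + I))
120*(j(T) - 50) = 120*(24/(-35 + 24*32) - 50) = 120*(24/(-35 + 768) - 50) = 120*(24/733 - 50) = 120*(-36626/733) = -4395120/733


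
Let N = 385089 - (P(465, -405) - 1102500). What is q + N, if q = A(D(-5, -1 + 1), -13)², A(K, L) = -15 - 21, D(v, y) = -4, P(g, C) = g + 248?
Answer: 1488172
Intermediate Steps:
P(g, C) = 248 + g
A(K, L) = -36
N = 1486876 (N = 385089 - ((248 + 465) - 1102500) = 385089 - (713 - 1102500) = 385089 - 1*(-1101787) = 385089 + 1101787 = 1486876)
q = 1296 (q = (-36)² = 1296)
q + N = 1296 + 1486876 = 1488172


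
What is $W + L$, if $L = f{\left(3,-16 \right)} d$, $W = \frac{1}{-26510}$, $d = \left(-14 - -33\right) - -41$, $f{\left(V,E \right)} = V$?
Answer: $\frac{4771799}{26510} \approx 180.0$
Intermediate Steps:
$d = 60$ ($d = \left(-14 + 33\right) + 41 = 19 + 41 = 60$)
$W = - \frac{1}{26510} \approx -3.7722 \cdot 10^{-5}$
$L = 180$ ($L = 3 \cdot 60 = 180$)
$W + L = - \frac{1}{26510} + 180 = \frac{4771799}{26510}$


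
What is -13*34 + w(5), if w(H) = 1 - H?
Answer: -446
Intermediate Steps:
-13*34 + w(5) = -13*34 + (1 - 1*5) = -442 + (1 - 5) = -442 - 4 = -446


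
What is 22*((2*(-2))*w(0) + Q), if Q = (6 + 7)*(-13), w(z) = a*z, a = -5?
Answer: -3718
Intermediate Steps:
w(z) = -5*z
Q = -169 (Q = 13*(-13) = -169)
22*((2*(-2))*w(0) + Q) = 22*((2*(-2))*(-5*0) - 169) = 22*(-4*0 - 169) = 22*(0 - 169) = 22*(-169) = -3718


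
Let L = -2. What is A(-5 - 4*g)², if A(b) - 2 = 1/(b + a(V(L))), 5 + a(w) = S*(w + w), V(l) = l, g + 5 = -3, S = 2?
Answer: 841/196 ≈ 4.2908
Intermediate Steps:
g = -8 (g = -5 - 3 = -8)
a(w) = -5 + 4*w (a(w) = -5 + 2*(w + w) = -5 + 2*(2*w) = -5 + 4*w)
A(b) = 2 + 1/(-13 + b) (A(b) = 2 + 1/(b + (-5 + 4*(-2))) = 2 + 1/(b + (-5 - 8)) = 2 + 1/(b - 13) = 2 + 1/(-13 + b))
A(-5 - 4*g)² = ((-25 + 2*(-5 - 4*(-8)))/(-13 + (-5 - 4*(-8))))² = ((-25 + 2*(-5 + 32))/(-13 + (-5 + 32)))² = ((-25 + 2*27)/(-13 + 27))² = ((-25 + 54)/14)² = ((1/14)*29)² = (29/14)² = 841/196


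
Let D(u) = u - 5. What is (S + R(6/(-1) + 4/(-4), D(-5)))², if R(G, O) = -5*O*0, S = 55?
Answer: 3025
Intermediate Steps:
D(u) = -5 + u
R(G, O) = 0
(S + R(6/(-1) + 4/(-4), D(-5)))² = (55 + 0)² = 55² = 3025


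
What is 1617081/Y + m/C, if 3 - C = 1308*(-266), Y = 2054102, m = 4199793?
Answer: 3063145270099/238228587654 ≈ 12.858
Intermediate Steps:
C = 347931 (C = 3 - 1308*(-266) = 3 - 1*(-347928) = 3 + 347928 = 347931)
1617081/Y + m/C = 1617081/2054102 + 4199793/347931 = 1617081*(1/2054102) + 4199793*(1/347931) = 1617081/2054102 + 1399931/115977 = 3063145270099/238228587654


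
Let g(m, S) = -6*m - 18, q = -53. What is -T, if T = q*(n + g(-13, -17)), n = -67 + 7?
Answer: 0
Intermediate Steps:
g(m, S) = -18 - 6*m
n = -60
T = 0 (T = -53*(-60 + (-18 - 6*(-13))) = -53*(-60 + (-18 + 78)) = -53*(-60 + 60) = -53*0 = 0)
-T = -1*0 = 0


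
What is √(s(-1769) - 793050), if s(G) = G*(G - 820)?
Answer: √3786891 ≈ 1946.0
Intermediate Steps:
s(G) = G*(-820 + G)
√(s(-1769) - 793050) = √(-1769*(-820 - 1769) - 793050) = √(-1769*(-2589) - 793050) = √(4579941 - 793050) = √3786891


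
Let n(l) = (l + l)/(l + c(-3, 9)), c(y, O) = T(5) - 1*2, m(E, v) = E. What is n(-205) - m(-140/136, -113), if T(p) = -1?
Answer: 5305/1768 ≈ 3.0006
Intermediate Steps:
c(y, O) = -3 (c(y, O) = -1 - 1*2 = -1 - 2 = -3)
n(l) = 2*l/(-3 + l) (n(l) = (l + l)/(l - 3) = (2*l)/(-3 + l) = 2*l/(-3 + l))
n(-205) - m(-140/136, -113) = 2*(-205)/(-3 - 205) - (-140)/136 = 2*(-205)/(-208) - (-140)/136 = 2*(-205)*(-1/208) - 1*(-35/34) = 205/104 + 35/34 = 5305/1768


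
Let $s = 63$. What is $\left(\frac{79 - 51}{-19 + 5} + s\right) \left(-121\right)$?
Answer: $-7381$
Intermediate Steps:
$\left(\frac{79 - 51}{-19 + 5} + s\right) \left(-121\right) = \left(\frac{79 - 51}{-19 + 5} + 63\right) \left(-121\right) = \left(\frac{28}{-14} + 63\right) \left(-121\right) = \left(28 \left(- \frac{1}{14}\right) + 63\right) \left(-121\right) = \left(-2 + 63\right) \left(-121\right) = 61 \left(-121\right) = -7381$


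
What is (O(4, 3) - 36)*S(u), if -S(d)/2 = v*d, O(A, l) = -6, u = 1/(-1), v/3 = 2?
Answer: -504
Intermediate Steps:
v = 6 (v = 3*2 = 6)
u = -1
S(d) = -12*d
(O(4, 3) - 36)*S(u) = (-6 - 36)*(-12*(-1)) = -42*12 = -504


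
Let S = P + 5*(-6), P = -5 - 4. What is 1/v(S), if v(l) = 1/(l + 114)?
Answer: 75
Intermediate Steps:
P = -9
S = -39 (S = -9 + 5*(-6) = -9 - 30 = -39)
v(l) = 1/(114 + l)
1/v(S) = 1/(1/(114 - 39)) = 1/(1/75) = 75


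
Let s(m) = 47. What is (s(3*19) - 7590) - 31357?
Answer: -38900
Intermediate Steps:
(s(3*19) - 7590) - 31357 = (47 - 7590) - 31357 = -7543 - 31357 = -38900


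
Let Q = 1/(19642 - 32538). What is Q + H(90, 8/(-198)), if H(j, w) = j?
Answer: 1160639/12896 ≈ 90.000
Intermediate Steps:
Q = -1/12896 (Q = 1/(-12896) = -1/12896 ≈ -7.7543e-5)
Q + H(90, 8/(-198)) = -1/12896 + 90 = 1160639/12896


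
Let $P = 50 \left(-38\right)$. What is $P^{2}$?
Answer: $3610000$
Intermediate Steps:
$P = -1900$
$P^{2} = \left(-1900\right)^{2} = 3610000$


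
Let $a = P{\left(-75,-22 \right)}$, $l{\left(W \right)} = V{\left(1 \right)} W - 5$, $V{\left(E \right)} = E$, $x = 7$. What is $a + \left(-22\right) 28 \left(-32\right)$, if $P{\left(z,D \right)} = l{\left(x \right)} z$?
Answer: $19562$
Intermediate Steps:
$l{\left(W \right)} = -5 + W$ ($l{\left(W \right)} = 1 W - 5 = W - 5 = -5 + W$)
$P{\left(z,D \right)} = 2 z$ ($P{\left(z,D \right)} = \left(-5 + 7\right) z = 2 z$)
$a = -150$ ($a = 2 \left(-75\right) = -150$)
$a + \left(-22\right) 28 \left(-32\right) = -150 + \left(-22\right) 28 \left(-32\right) = -150 - -19712 = -150 + 19712 = 19562$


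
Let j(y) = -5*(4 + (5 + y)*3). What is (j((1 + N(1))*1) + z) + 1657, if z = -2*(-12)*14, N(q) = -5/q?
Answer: 1958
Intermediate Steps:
j(y) = -95 - 15*y (j(y) = -5*(4 + (15 + 3*y)) = -5*(19 + 3*y) = -95 - 15*y)
z = 336 (z = 24*14 = 336)
(j((1 + N(1))*1) + z) + 1657 = ((-95 - 15*(1 - 5/1)) + 336) + 1657 = ((-95 - 15*(1 - 5*1)) + 336) + 1657 = ((-95 - 15*(1 - 5)) + 336) + 1657 = ((-95 - (-60)) + 336) + 1657 = ((-95 - 15*(-4)) + 336) + 1657 = ((-95 + 60) + 336) + 1657 = (-35 + 336) + 1657 = 301 + 1657 = 1958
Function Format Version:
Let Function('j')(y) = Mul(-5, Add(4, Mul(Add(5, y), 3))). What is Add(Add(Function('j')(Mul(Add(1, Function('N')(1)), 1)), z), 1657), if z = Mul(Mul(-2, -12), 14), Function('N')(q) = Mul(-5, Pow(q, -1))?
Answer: 1958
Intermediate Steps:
Function('j')(y) = Add(-95, Mul(-15, y)) (Function('j')(y) = Mul(-5, Add(4, Add(15, Mul(3, y)))) = Mul(-5, Add(19, Mul(3, y))) = Add(-95, Mul(-15, y)))
z = 336 (z = Mul(24, 14) = 336)
Add(Add(Function('j')(Mul(Add(1, Function('N')(1)), 1)), z), 1657) = Add(Add(Add(-95, Mul(-15, Mul(Add(1, Mul(-5, Pow(1, -1))), 1))), 336), 1657) = Add(Add(Add(-95, Mul(-15, Mul(Add(1, Mul(-5, 1)), 1))), 336), 1657) = Add(Add(Add(-95, Mul(-15, Mul(Add(1, -5), 1))), 336), 1657) = Add(Add(Add(-95, Mul(-15, Mul(-4, 1))), 336), 1657) = Add(Add(Add(-95, Mul(-15, -4)), 336), 1657) = Add(Add(Add(-95, 60), 336), 1657) = Add(Add(-35, 336), 1657) = Add(301, 1657) = 1958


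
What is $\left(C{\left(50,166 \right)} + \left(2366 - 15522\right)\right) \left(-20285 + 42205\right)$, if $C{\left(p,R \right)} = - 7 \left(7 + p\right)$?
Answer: $-297125600$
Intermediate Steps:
$C{\left(p,R \right)} = -49 - 7 p$
$\left(C{\left(50,166 \right)} + \left(2366 - 15522\right)\right) \left(-20285 + 42205\right) = \left(\left(-49 - 350\right) + \left(2366 - 15522\right)\right) \left(-20285 + 42205\right) = \left(\left(-49 - 350\right) + \left(2366 - 15522\right)\right) 21920 = \left(-399 - 13156\right) 21920 = \left(-13555\right) 21920 = -297125600$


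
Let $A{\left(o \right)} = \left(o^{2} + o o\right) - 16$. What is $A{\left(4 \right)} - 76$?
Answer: $-60$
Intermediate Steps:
$A{\left(o \right)} = -16 + 2 o^{2}$ ($A{\left(o \right)} = \left(o^{2} + o^{2}\right) - 16 = 2 o^{2} - 16 = -16 + 2 o^{2}$)
$A{\left(4 \right)} - 76 = \left(-16 + 2 \cdot 4^{2}\right) - 76 = \left(-16 + 2 \cdot 16\right) - 76 = \left(-16 + 32\right) - 76 = 16 - 76 = -60$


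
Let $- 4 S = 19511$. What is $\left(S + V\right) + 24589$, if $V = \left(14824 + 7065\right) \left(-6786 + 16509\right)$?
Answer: $\frac{851385833}{4} \approx 2.1285 \cdot 10^{8}$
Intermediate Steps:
$S = - \frac{19511}{4}$ ($S = \left(- \frac{1}{4}\right) 19511 = - \frac{19511}{4} \approx -4877.8$)
$V = 212826747$ ($V = 21889 \cdot 9723 = 212826747$)
$\left(S + V\right) + 24589 = \left(- \frac{19511}{4} + 212826747\right) + 24589 = \frac{851287477}{4} + 24589 = \frac{851385833}{4}$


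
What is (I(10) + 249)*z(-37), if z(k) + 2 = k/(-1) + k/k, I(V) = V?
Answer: 9324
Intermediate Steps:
z(k) = -1 - k (z(k) = -2 + (k/(-1) + k/k) = -2 + (k*(-1) + 1) = -2 + (-k + 1) = -2 + (1 - k) = -1 - k)
(I(10) + 249)*z(-37) = (10 + 249)*(-1 - 1*(-37)) = 259*(-1 + 37) = 259*36 = 9324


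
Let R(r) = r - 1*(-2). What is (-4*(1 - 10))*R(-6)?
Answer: -144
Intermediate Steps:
R(r) = 2 + r (R(r) = r + 2 = 2 + r)
(-4*(1 - 10))*R(-6) = (-4*(1 - 10))*(2 - 6) = -4*(-9)*(-4) = 36*(-4) = -144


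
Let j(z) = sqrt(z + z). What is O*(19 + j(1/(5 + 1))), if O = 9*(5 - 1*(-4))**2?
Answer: 13851 + 243*sqrt(3) ≈ 14272.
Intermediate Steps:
j(z) = sqrt(2)*sqrt(z) (j(z) = sqrt(2*z) = sqrt(2)*sqrt(z))
O = 729 (O = 9*(5 + 4)**2 = 9*9**2 = 9*81 = 729)
O*(19 + j(1/(5 + 1))) = 729*(19 + sqrt(2)*sqrt(1/(5 + 1))) = 729*(19 + sqrt(2)*sqrt(1/6)) = 729*(19 + sqrt(2)*(sqrt(6)/6)) = 729*(19 + sqrt(3)/3) = 13851 + 243*sqrt(3)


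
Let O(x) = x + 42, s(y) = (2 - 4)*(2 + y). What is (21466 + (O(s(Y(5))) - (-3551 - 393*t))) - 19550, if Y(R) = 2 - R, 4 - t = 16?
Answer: 795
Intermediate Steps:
t = -12 (t = 4 - 1*16 = 4 - 16 = -12)
s(y) = -4 - 2*y (s(y) = -2*(2 + y) = -4 - 2*y)
O(x) = 42 + x
(21466 + (O(s(Y(5))) - (-3551 - 393*t))) - 19550 = (21466 + ((42 + (-4 - 2*(2 - 1*5))) - (-3551 - 393*(-12)))) - 19550 = (21466 + ((42 + (-4 - 2*(2 - 5))) - (-3551 - 1*(-4716)))) - 19550 = (21466 + ((42 + (-4 - 2*(-3))) - (-3551 + 4716))) - 19550 = (21466 + ((42 + (-4 + 6)) - 1*1165)) - 19550 = (21466 + ((42 + 2) - 1165)) - 19550 = (21466 + (44 - 1165)) - 19550 = (21466 - 1121) - 19550 = 20345 - 19550 = 795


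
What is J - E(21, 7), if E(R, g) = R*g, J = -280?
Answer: -427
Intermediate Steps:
J - E(21, 7) = -280 - 21*7 = -280 - 1*147 = -280 - 147 = -427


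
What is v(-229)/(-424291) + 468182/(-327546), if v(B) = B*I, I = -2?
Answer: -99397712515/69487409943 ≈ -1.4304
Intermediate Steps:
v(B) = -2*B (v(B) = B*(-2) = -2*B)
v(-229)/(-424291) + 468182/(-327546) = -2*(-229)/(-424291) + 468182/(-327546) = 458*(-1/424291) + 468182*(-1/327546) = -458/424291 - 234091/163773 = -99397712515/69487409943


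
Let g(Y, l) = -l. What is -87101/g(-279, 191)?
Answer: 87101/191 ≈ 456.03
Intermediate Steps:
-87101/g(-279, 191) = -87101/((-1*191)) = -87101/(-191) = -87101*(-1/191) = 87101/191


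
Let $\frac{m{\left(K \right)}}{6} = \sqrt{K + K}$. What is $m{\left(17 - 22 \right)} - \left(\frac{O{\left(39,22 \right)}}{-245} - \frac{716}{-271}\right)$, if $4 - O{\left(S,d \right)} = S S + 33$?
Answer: $- \frac{119094}{13279} + 6 i \sqrt{10} \approx -8.9686 + 18.974 i$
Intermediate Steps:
$O{\left(S,d \right)} = -29 - S^{2}$ ($O{\left(S,d \right)} = 4 - \left(S S + 33\right) = 4 - \left(S^{2} + 33\right) = 4 - \left(33 + S^{2}\right) = -29 - S^{2}$)
$m{\left(K \right)} = 6 \sqrt{2} \sqrt{K}$ ($m{\left(K \right)} = 6 \sqrt{K + K} = 6 \sqrt{2 K} = 6 \sqrt{2} \sqrt{K}$)
$m{\left(17 - 22 \right)} - \left(\frac{O{\left(39,22 \right)}}{-245} - \frac{716}{-271}\right) = 6 \sqrt{2} \sqrt{17 - 22} - \left(\frac{-29 - 39^{2}}{-245} - \frac{716}{-271}\right) = 6 \sqrt{2} \sqrt{-5} - \left(\left(-29 - 1521\right) \left(- \frac{1}{245}\right) - - \frac{716}{271}\right) = 6 \sqrt{2} i \sqrt{5} - \left(\left(-29 - 1521\right) \left(- \frac{1}{245}\right) + \frac{716}{271}\right) = 6 i \sqrt{10} - \left(\left(-1550\right) \left(- \frac{1}{245}\right) + \frac{716}{271}\right) = 6 i \sqrt{10} - \left(\frac{310}{49} + \frac{716}{271}\right) = 6 i \sqrt{10} - \frac{119094}{13279} = - \frac{119094}{13279} + 6 i \sqrt{10}$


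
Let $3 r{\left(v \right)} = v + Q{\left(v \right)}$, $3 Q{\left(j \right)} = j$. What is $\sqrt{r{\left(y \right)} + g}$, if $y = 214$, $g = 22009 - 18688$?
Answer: $\frac{\sqrt{30745}}{3} \approx 58.448$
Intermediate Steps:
$Q{\left(j \right)} = \frac{j}{3}$
$g = 3321$
$r{\left(v \right)} = \frac{4 v}{9}$ ($r{\left(v \right)} = \frac{v + \frac{v}{3}}{3} = \frac{\frac{4}{3} v}{3} = \frac{4 v}{9}$)
$\sqrt{r{\left(y \right)} + g} = \sqrt{\frac{4}{9} \cdot 214 + 3321} = \sqrt{\frac{856}{9} + 3321} = \sqrt{\frac{30745}{9}} = \frac{\sqrt{30745}}{3}$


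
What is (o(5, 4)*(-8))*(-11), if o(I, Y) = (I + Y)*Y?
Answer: 3168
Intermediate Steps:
o(I, Y) = Y*(I + Y)
(o(5, 4)*(-8))*(-11) = ((4*(5 + 4))*(-8))*(-11) = ((4*9)*(-8))*(-11) = (36*(-8))*(-11) = -288*(-11) = 3168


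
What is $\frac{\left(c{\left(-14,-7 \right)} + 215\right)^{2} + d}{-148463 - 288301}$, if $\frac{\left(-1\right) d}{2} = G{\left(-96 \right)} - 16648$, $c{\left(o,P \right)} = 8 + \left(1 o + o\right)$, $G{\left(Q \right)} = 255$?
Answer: $- \frac{70811}{436764} \approx -0.16213$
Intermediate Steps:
$c{\left(o,P \right)} = 8 + 2 o$ ($c{\left(o,P \right)} = 8 + \left(o + o\right) = 8 + 2 o$)
$d = 32786$ ($d = - 2 \left(255 - 16648\right) = \left(-2\right) \left(-16393\right) = 32786$)
$\frac{\left(c{\left(-14,-7 \right)} + 215\right)^{2} + d}{-148463 - 288301} = \frac{\left(\left(8 + 2 \left(-14\right)\right) + 215\right)^{2} + 32786}{-148463 - 288301} = \frac{\left(\left(8 - 28\right) + 215\right)^{2} + 32786}{-436764} = \left(\left(-20 + 215\right)^{2} + 32786\right) \left(- \frac{1}{436764}\right) = \left(195^{2} + 32786\right) \left(- \frac{1}{436764}\right) = \left(38025 + 32786\right) \left(- \frac{1}{436764}\right) = 70811 \left(- \frac{1}{436764}\right) = - \frac{70811}{436764}$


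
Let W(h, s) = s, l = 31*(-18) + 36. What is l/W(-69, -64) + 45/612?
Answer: 4477/544 ≈ 8.2298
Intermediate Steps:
l = -522 (l = -558 + 36 = -522)
l/W(-69, -64) + 45/612 = -522/(-64) + 45/612 = -522*(-1/64) + 45*(1/612) = 261/32 + 5/68 = 4477/544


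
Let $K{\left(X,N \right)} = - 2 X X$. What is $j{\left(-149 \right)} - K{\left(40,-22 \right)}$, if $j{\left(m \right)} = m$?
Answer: $3051$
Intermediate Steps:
$K{\left(X,N \right)} = - 2 X^{2}$
$j{\left(-149 \right)} - K{\left(40,-22 \right)} = -149 - - 2 \cdot 40^{2} = -149 - \left(-2\right) 1600 = -149 - -3200 = -149 + 3200 = 3051$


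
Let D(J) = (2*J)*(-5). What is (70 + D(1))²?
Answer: 3600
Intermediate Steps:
D(J) = -10*J
(70 + D(1))² = (70 - 10*1)² = (70 - 10)² = 60² = 3600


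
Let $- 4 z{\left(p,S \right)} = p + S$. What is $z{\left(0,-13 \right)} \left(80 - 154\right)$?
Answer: $- \frac{481}{2} \approx -240.5$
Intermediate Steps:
$z{\left(p,S \right)} = - \frac{S}{4} - \frac{p}{4}$ ($z{\left(p,S \right)} = - \frac{p + S}{4} = - \frac{S + p}{4} = - \frac{S}{4} - \frac{p}{4}$)
$z{\left(0,-13 \right)} \left(80 - 154\right) = \left(\left(- \frac{1}{4}\right) \left(-13\right) - 0\right) \left(80 - 154\right) = \left(\frac{13}{4} + 0\right) \left(-74\right) = \frac{13}{4} \left(-74\right) = - \frac{481}{2}$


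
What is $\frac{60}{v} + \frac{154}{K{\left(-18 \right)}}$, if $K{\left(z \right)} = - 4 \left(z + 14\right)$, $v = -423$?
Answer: $\frac{10697}{1128} \approx 9.4832$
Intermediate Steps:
$K{\left(z \right)} = -56 - 4 z$ ($K{\left(z \right)} = - 4 \left(14 + z\right) = -56 - 4 z$)
$\frac{60}{v} + \frac{154}{K{\left(-18 \right)}} = \frac{60}{-423} + \frac{154}{-56 - -72} = 60 \left(- \frac{1}{423}\right) + \frac{154}{-56 + 72} = - \frac{20}{141} + \frac{154}{16} = - \frac{20}{141} + 154 \cdot \frac{1}{16} = - \frac{20}{141} + \frac{77}{8} = \frac{10697}{1128}$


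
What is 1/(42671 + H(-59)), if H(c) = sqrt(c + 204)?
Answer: 42671/1820814096 - sqrt(145)/1820814096 ≈ 2.3428e-5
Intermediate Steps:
H(c) = sqrt(204 + c)
1/(42671 + H(-59)) = 1/(42671 + sqrt(204 - 59)) = 1/(42671 + sqrt(145))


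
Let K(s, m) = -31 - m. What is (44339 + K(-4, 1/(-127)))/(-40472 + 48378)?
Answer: 5627117/1004062 ≈ 5.6044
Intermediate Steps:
(44339 + K(-4, 1/(-127)))/(-40472 + 48378) = (44339 + (-31 - 1/(-127)))/(-40472 + 48378) = (44339 + (-31 - 1*(-1/127)))/7906 = (44339 + (-31 + 1/127))*(1/7906) = (44339 - 3936/127)*(1/7906) = (5627117/127)*(1/7906) = 5627117/1004062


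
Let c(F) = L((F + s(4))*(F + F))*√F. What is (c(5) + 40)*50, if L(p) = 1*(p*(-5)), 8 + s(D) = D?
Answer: 2000 - 2500*√5 ≈ -3590.2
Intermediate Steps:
s(D) = -8 + D
L(p) = -5*p (L(p) = 1*(-5*p) = -5*p)
c(F) = -10*F^(3/2)*(-4 + F) (c(F) = (-5*(F + (-8 + 4))*(F + F))*√F = (-5*(F - 4)*2*F)*√F = (-5*(-4 + F)*2*F)*√F = (-10*F*(-4 + F))*√F = -10*F^(3/2)*(-4 + F))
(c(5) + 40)*50 = (10*5^(3/2)*(4 - 1*5) + 40)*50 = (10*(5*√5)*(4 - 5) + 40)*50 = (10*(5*√5)*(-1) + 40)*50 = (-50*√5 + 40)*50 = (40 - 50*√5)*50 = 2000 - 2500*√5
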